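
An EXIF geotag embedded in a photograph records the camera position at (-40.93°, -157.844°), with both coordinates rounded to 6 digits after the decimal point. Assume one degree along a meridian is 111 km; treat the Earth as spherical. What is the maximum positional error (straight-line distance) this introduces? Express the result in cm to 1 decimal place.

Rounding to 6 decimal places leaves each coordinate within ±5e-07° of the true value.
Latitude error → 5e-07 × 111000 = 0.0555 m along the meridian.
Longitude error → 5e-07 × 111000 × cos 40.93° = 5e-07 × 111000 × 0.7555 ≈ 0.0419308 m.
Combining orthogonally: (0.0555² + 0.0419308²)^½ ≈ 0.0695589 m.
That is 0.0695589 m = 6.9559 cm.

7.0 cm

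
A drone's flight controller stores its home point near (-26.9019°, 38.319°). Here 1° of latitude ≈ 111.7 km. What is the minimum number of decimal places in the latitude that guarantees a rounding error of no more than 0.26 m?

6 decimal places

One degree of latitude covers 111700 m.
N decimal places → at most half a unit in the last place, 0.5 × 10⁻ᴺ° = 111700/2 × 10⁻ᴺ m.
Need 0.5 × 111700 × 10⁻ᴺ ≤ 0.26 → 10⁻ᴺ ≤ 4.655e-06, so N ≥ 5.33.
N = 5 would give 0.558 m (too coarse); N = 6 gives 0.0558 m ≤ 0.26 m.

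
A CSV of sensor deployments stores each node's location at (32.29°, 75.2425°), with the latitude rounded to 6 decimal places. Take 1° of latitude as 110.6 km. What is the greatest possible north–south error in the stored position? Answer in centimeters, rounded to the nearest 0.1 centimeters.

Rounding to 6 decimal places leaves the latitude within ±5e-07° of the true value.
So the N–S error is at most 5e-07 × 110600 = 0.0553 m.
That is 0.0553 m = 5.53 cm.

5.5 centimeters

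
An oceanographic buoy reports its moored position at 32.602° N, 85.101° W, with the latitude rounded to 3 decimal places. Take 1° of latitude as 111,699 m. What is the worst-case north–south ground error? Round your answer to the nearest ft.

Rounding to 3 decimal places leaves the latitude within ±0.0005° of the true value.
Along the meridian that is 0.0005° × 111699 m/° = 55.8495 m.
In feet: 55.8495 m ÷ 0.3048 ≈ 183.23 ft.

183 ft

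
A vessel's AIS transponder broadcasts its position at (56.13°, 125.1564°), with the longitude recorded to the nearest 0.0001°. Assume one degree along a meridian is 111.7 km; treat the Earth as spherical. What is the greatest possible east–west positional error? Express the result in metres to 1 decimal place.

3.1 metres

Rounding to 4 decimal places leaves the longitude within ±5e-05° of the true value.
At latitude 56.13° a degree of longitude spans 111700 m × cos 56.13° = 111700 × 0.5573 ≈ 62251.6 m.
East–west error: 5e-05° × 62251.6 m/° ≈ 3.11258 m.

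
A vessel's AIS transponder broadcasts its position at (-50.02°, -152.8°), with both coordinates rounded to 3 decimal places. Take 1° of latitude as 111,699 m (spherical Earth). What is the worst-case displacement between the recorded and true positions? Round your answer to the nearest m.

Rounding to 3 decimal places leaves each coordinate within ±0.0005° of the true value.
N–S: 0.0005° × 111699 m/° = 55.8495 m.
East–west component at 50.02°: 0.0005° × 111699 × cos 50.02° ≈ 0.0005 × 71768.9 ≈ 35.8844 m.
Combining orthogonally: (55.8495² + 35.8844²)^½ ≈ 66.3842 m.

66 m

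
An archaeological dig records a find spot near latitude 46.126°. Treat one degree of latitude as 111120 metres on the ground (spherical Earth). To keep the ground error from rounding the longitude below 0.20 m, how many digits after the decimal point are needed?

6 decimal places

At 46.126° one degree of longitude covers 111120 × cos 46.126° ≈ 111120 × 0.6931 ≈ 77014.5 m.
Rounding to N decimal places gives at most 0.5 × 10⁻ᴺ degrees of error, i.e. 0.5 × 10⁻ᴺ × 77014.5 m.
Need 0.5 × 77014.5 × 10⁻ᴺ ≤ 0.20 → 10⁻ᴺ ≤ 5.194e-06, so N ≥ 5.28.
At 5 places the error can reach 0.385 m, but 6 places keeps it to 0.0385 m.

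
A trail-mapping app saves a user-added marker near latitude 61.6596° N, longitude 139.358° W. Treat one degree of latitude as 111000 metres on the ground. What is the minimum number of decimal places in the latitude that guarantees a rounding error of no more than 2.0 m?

One degree of latitude covers 111000 m.
Rounding to N decimal places gives at most 0.5 × 10⁻ᴺ degrees of error, i.e. 0.5 × 10⁻ᴺ × 111000 m.
Need 0.5 × 111000 × 10⁻ᴺ ≤ 2.0 → 10⁻ᴺ ≤ 3.604e-05, so N ≥ 4.44.
N = 4 would give 5.55 m (too coarse); N = 5 gives 0.555 m ≤ 2.0 m.

5 decimal places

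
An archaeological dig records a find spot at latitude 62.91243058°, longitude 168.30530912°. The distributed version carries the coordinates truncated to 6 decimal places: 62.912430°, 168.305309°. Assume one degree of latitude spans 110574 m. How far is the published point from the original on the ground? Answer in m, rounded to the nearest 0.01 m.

The latitude changed by +0.00000058° and the longitude by +0.00000012°.
North–south shift: 0.00000058 × 110574 = 0.0641329 m.
East–west at this latitude: 0.00000012° × 110574 × cos 62.9124° ≈ 0.00000012 × 50350.1 = 0.00604201 m.
Distance: √(0.0641329² + 0.00604201²) ≈ 0.0644169 m.

0.06 m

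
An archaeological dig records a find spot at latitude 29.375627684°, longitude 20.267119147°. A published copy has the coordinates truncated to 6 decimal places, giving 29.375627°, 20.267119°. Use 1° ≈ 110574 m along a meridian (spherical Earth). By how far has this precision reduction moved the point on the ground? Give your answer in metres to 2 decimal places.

Δlat = 29.375627684 − 29.375627 = +0.000000684°; Δlon = 20.267119147 − 20.267119 = +0.000000147°.
N–S: 0.000000684° × 110574 m/° = 0.0756326 m.
E–W at 29.3756°: 0.000000147° × 110574 × cos 29.3756° = 0.000000147 × 110574 × 0.8714 ≈ 0.0141644 m.
Combined displacement = (0.0756326² + 0.0141644²)^½ ≈ 0.0769475 m.

0.08 metres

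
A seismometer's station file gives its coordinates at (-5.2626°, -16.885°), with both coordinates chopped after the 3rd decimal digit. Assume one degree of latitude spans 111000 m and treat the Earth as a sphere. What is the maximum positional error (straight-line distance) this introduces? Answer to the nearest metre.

157 metres

Truncating at 3 decimal places can drop up to a full unit in the last place, so each coordinate may be off by as much as 0.001°.
N–S: 0.001° × 111000 m/° = 111 m.
Longitude error → 0.001 × 111000 × cos 5.2626° = 0.001 × 111000 × 0.9958 ≈ 110.532 m.
Worst case both components are at the extreme and orthogonal: √(111² + 110.532²) ≈ 156.647 m.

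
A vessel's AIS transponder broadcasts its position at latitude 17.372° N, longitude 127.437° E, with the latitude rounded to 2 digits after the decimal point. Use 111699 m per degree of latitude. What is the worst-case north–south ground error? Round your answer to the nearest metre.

558 metres

Rounding to 2 decimal places leaves the latitude within ±0.005° of the true value.
So the N–S error is at most 0.005 × 111699 = 558.495 m.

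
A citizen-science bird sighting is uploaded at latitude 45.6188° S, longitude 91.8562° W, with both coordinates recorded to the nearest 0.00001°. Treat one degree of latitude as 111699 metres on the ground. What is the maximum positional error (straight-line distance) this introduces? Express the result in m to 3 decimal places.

0.682 m

Rounding to 5 decimal places leaves each coordinate within ±5e-06° of the true value.
N–S: 5e-06° × 111699 m/° = 0.558495 m.
E–W at 45.6188°: 5e-06° × 111699 × cos 45.6188° = 5e-06 × 111699 × 0.6994 ≈ 0.390628 m.
The two errors are perpendicular, so the maximum displacement is √(0.558495² + 0.390628²) ≈ 0.681547 m.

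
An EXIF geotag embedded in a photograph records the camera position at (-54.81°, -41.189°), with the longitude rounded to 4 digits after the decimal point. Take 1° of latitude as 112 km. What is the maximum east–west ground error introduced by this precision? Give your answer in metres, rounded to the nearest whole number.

3 metres

Rounding to 4 decimal places leaves the longitude within ±5e-05° of the true value.
At latitude 54.81° a degree of longitude spans 112000 m × cos 54.81° = 112000 × 0.5763 ≈ 64544.4 m.
Maximum E–W displacement: 5e-05 × 64544.4 = 3.22722 m.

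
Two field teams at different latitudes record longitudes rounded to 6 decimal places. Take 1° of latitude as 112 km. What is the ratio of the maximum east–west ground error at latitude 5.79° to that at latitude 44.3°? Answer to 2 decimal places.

1.39

Rounding to 6 decimal places leaves the longitude within ±5e-07° of the true value.
At 5.79°: 5e-07° × 112000 × cos 5.79° = 5e-07 × 112000 × 0.9949 ≈ 0.055714 m.
Error at 44.3° = 5e-07° × 112000 × cos 44.3° ≈ 0.056 × 0.7157 = 0.040079 m.
The ratio reduces to cos 5.79° / cos 44.3° = 0.9949/0.7157 ≈ 1.3901.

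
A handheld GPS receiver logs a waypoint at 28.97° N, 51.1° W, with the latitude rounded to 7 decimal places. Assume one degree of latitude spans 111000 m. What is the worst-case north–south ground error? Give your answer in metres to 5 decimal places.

Rounding to 7 decimal places leaves the latitude within ±5e-08° of the true value.
North–south distance: 5e-08° × 111000 m/° = 0.00555 m.

0.00555 metres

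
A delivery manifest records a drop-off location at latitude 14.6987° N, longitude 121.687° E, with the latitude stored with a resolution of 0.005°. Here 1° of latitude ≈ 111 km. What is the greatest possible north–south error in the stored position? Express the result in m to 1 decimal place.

277.5 m

With a 0.005° grid the true value lies within half a step, ±0.005°/2 = ±0.0025°, of the stored one.
So the N–S error is at most 0.0025 × 111000 = 277.5 m.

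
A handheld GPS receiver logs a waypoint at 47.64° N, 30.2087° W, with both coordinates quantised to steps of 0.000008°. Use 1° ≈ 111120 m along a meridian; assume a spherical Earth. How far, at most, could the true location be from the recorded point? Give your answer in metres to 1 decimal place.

With a 0.000008° grid the true value lies within half a step, ±0.000008°/2 = ±4e-06°, of the stored one.
North–south component: 4e-06° × 111120 = 0.44448 m.
East–west component at 47.64°: 4e-06° × 111120 × cos 47.64° ≈ 4e-06 × 74871.2 ≈ 0.299485 m.
Worst case both components are at the extreme and orthogonal: √(0.44448² + 0.299485²) ≈ 0.53596 m.

0.5 metres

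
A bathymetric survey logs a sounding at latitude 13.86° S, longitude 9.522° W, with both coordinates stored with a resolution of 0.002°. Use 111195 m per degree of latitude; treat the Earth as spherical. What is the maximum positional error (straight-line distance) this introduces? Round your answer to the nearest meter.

155 meters

With a 0.002° grid the true value lies within half a step, ±0.002°/2 = ±0.001°, of the stored one.
N–S: 0.001° × 111195 m/° = 111.195 m.
Longitude error → 0.001 × 111195 × cos 13.86° = 0.001 × 111195 × 0.9709 ≈ 107.957 m.
Combining orthogonally: (111.195² + 107.957²)^½ ≈ 154.981 m.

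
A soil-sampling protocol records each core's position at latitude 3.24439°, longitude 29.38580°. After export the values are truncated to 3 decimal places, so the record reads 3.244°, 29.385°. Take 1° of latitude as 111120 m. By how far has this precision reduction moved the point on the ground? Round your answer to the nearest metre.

99 metres

Δlat = 3.24439 − 3.244 = +0.00039°; Δlon = 29.38580 − 29.385 = +0.00080°.
N–S: 0.00039° × 111120 m/° = 43.3368 m.
East–west at this latitude: 0.00080° × 111120 × cos 3.244° ≈ 0.00080 × 110942 = 88.7536 m.
Distance: √(43.3368² + 88.7536²) ≈ 98.7688 m.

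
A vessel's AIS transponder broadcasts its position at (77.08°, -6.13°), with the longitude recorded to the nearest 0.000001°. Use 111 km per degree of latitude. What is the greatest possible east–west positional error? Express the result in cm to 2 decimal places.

Rounding to 6 decimal places leaves the longitude within ±5e-07° of the true value.
One degree of longitude at 77.08° is 111000 × cos 77.08° ≈ 111000 × 0.2236 = 24818.5 m.
So at most 5e-07° × 24818.5 ≈ 0.0124093 m east–west.
That is 0.0124093 m = 1.2409 cm.

1.24 cm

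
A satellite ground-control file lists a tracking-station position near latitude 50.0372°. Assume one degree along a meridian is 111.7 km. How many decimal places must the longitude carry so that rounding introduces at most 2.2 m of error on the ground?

5

At 50.0372° one degree of longitude covers 111700 × cos 50.0372° ≈ 111700 × 0.6423 ≈ 71743.8 m.
With N decimal places the half-ulp bound is 0.5·10⁻ᴺ°, or 0.5·10⁻ᴺ × 71743.8 m on the ground.
Setting 35871.9 × 10⁻ᴺ ≤ 2.2 gives 10ᴺ ≥ 1.631e+04, i.e. N ≥ 4.21.
At 4 places the error can reach 3.59 m, but 5 places keeps it to 0.359 m.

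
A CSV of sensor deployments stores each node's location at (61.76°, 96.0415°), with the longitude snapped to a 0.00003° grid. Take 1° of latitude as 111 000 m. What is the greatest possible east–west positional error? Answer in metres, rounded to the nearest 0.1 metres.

0.8 metres

With a 0.00003° grid the true value lies within half a step, ±0.00003°/2 = ±1.5e-05°, of the stored one.
One degree of longitude at 61.76° is 111000 × cos 61.76° ≈ 111000 × 0.4732 = 52521.4 m.
So at most 1.5e-05° × 52521.4 ≈ 0.787821 m east–west.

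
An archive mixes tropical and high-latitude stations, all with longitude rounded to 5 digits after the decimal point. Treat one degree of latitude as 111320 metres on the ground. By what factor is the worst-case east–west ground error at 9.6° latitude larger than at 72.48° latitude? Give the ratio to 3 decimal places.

3.275

Rounding to 5 decimal places leaves the longitude within ±5e-06° of the true value.
At 9.6°: 5e-06° × 111320 × cos 9.6° = 5e-06 × 111320 × 0.9860 ≈ 0.54881 m.
Error at 72.48° = 5e-06° × 111320 × cos 72.48° ≈ 0.5566 × 0.3010 = 0.16756 m.
Ratio: 0.54881 / 0.16756 = cos 9.6° / cos 72.48° ≈ 3.2753.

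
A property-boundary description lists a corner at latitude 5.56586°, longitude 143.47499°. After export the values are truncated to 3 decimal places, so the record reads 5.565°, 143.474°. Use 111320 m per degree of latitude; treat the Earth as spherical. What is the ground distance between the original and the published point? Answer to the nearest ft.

478 ft

The latitude changed by +0.00086° and the longitude by +0.00099°.
N–S: 0.00086° × 111320 m/° = 95.7352 m.
E–W at 5.565°: 0.00099° × 111320 × cos 5.565° = 0.00099 × 111320 × 0.9953 ≈ 109.687 m.
Distance: √(95.7352² + 109.687²) ≈ 145.59 m.
Converting: 145.59 m × 3.2808 ft/m ≈ 477.66 ft.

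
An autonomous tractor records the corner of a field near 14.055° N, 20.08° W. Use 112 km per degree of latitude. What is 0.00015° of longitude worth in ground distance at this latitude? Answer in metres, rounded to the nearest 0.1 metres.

0.00015° of longitude at 14.055° is 0.00015 × 112000 × cos 14.055° ≈ 0.00015 × 108647 = 16.2971 m.

16.3 metres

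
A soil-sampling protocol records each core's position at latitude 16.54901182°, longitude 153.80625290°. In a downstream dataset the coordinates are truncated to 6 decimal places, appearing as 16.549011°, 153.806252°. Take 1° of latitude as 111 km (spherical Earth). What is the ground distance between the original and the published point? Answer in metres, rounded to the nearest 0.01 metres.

Δlat = 16.54901182 − 16.549011 = +0.00000082°; Δlon = 153.80625290 − 153.806252 = +0.00000090°.
N–S: 0.00000082° × 111000 m/° = 0.09102 m.
East–west at this latitude: 0.00000090° × 111000 × cos 16.549° ≈ 0.00000090 × 106402 = 0.0957618 m.
Hypotenuse of the two orthogonal shifts: √(0.09102² + 0.0957618²) = 0.132117 m.

0.13 metres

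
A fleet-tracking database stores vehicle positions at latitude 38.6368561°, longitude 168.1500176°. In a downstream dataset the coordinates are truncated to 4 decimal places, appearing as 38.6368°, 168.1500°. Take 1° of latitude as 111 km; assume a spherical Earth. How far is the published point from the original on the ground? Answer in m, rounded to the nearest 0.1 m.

The latitude changed by +0.0000561° and the longitude by +0.0000176°.
North–south shift: 0.0000561 × 111000 = 6.2271 m.
E–W at 38.6368°: 0.0000176° × 111000 × cos 38.6368° = 0.0000176 × 111000 × 0.7811 ≈ 1.526 m.
Hypotenuse of the two orthogonal shifts: √(6.2271² + 1.526²) = 6.41135 m.

6.4 m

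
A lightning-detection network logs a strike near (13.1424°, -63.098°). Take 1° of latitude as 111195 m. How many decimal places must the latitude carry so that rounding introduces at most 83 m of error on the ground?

One degree of latitude covers 111195 m.
With N decimal places the half-ulp bound is 0.5·10⁻ᴺ°, or 0.5·10⁻ᴺ × 111195 m on the ground.
Setting 55597.5 × 10⁻ᴺ ≤ 83 gives 10ᴺ ≥ 669.8, i.e. N ≥ 2.83.
So 3 decimal places suffice (55.6 m); 2 would allow up to 556 m.

3 decimal places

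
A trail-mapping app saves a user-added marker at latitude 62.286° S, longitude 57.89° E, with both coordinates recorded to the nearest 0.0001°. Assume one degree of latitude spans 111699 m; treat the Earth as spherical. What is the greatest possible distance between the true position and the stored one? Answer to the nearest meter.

Rounding to 4 decimal places leaves each coordinate within ±5e-05° of the true value.
N–S: 5e-05° × 111699 m/° = 5.58495 m.
Longitude error → 5e-05 × 111699 × cos 62.286° = 5e-05 × 111699 × 0.4651 ≈ 2.59733 m.
The two errors are perpendicular, so the maximum displacement is √(5.58495² + 2.59733²) ≈ 6.15937 m.

6 meters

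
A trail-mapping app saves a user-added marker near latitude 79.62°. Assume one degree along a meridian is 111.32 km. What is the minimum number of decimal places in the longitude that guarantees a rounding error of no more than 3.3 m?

4

At 79.62° one degree of longitude covers 111320 × cos 79.62° ≈ 111320 × 0.1802 ≈ 20057.2 m.
Rounding to N decimal places gives at most 0.5 × 10⁻ᴺ degrees of error, i.e. 0.5 × 10⁻ᴺ × 20057.2 m.
Need 0.5 × 20057.2 × 10⁻ᴺ ≤ 3.3 → 10⁻ᴺ ≤ 3.291e-04, so N ≥ 3.48.
N = 3 would give 10 m (too coarse); N = 4 gives 1 m ≤ 3.3 m.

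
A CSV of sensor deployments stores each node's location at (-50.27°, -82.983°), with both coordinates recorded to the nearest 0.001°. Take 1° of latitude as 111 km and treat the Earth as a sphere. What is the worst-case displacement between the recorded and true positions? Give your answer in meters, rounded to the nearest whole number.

Rounding to 3 decimal places leaves each coordinate within ±0.0005° of the true value.
Latitude error → 0.0005 × 111000 = 55.5 m along the meridian.
East–west component at 50.27°: 0.0005° × 111000 × cos 50.27° ≈ 0.0005 × 70947.9 ≈ 35.474 m.
Combining orthogonally: (55.5² + 35.474²)^½ ≈ 65.8684 m.

66 meters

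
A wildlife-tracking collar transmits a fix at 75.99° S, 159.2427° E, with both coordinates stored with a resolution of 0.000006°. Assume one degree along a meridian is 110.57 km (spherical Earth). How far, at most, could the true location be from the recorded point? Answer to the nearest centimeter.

34 centimeters

With a 0.000006° grid the true value lies within half a step, ±0.000006°/2 = ±3e-06°, of the stored one.
North–south component: 3e-06° × 110570 = 0.33171 m.
E–W at 75.99°: 3e-06° × 110570 × cos 75.99° = 3e-06 × 110570 × 0.2421 ≈ 0.0803041 m.
Combining orthogonally: (0.33171² + 0.0803041²)^½ ≈ 0.341292 m.
That is 0.341292 m = 34.129 cm.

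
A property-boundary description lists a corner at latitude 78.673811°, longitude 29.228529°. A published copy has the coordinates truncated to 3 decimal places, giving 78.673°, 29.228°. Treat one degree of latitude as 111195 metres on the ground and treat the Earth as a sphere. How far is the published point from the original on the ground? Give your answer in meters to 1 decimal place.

90.9 meters

Δlat = 78.673811 − 78.673 = +0.000811°; Δlon = 29.228529 − 29.228 = +0.000529°.
North–south shift: 0.000811 × 111195 = 90.1791 m.
E–W at 78.673°: 0.000529° × 111195 × cos 78.673° = 0.000529 × 111195 × 0.1964 ≈ 11.5532 m.
Hypotenuse of the two orthogonal shifts: √(90.1791² + 11.5532²) = 90.9162 m.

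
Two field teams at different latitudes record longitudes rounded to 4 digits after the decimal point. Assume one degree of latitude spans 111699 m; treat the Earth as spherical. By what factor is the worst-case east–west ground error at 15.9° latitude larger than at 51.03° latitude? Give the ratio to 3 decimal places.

Rounding to 4 decimal places leaves the longitude within ±5e-05° of the true value.
Error at 15.9° = 5e-05° × 111699 × cos 15.9° ≈ 5.585 × 0.9617 = 5.3713 m.
At 51.03°: 5e-05° × 111699 × cos 51.03° = 5e-05 × 111699 × 0.6289 ≈ 3.5124 m.
The ratio reduces to cos 15.9° / cos 51.03° = 0.9617/0.6289 ≈ 1.5292.

1.529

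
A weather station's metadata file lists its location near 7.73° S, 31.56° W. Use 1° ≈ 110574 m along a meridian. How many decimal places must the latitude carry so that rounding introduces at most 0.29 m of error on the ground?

6

One degree of latitude covers 110574 m.
With N decimal places the half-ulp bound is 0.5·10⁻ᴺ°, or 0.5·10⁻ᴺ × 110574 m on the ground.
Setting 55287 × 10⁻ᴺ ≤ 0.29 gives 10ᴺ ≥ 1.906e+05, i.e. N ≥ 5.28.
At 5 places the error can reach 0.553 m, but 6 places keeps it to 0.0553 m.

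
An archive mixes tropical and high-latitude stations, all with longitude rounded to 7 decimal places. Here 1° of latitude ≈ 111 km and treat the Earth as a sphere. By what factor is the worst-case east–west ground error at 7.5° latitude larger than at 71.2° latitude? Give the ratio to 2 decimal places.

3.08

Rounding to 7 decimal places leaves the longitude within ±5e-08° of the true value.
At 7.5°: 5e-08° × 111000 × cos 7.5° = 5e-08 × 111000 × 0.9914 ≈ 0.0055025 m.
At 71.2°: 5e-08° × 111000 × cos 71.2° = 5e-08 × 111000 × 0.3223 ≈ 0.0017886 m.
The ratio reduces to cos 7.5° / cos 71.2° = 0.9914/0.3223 ≈ 3.0765.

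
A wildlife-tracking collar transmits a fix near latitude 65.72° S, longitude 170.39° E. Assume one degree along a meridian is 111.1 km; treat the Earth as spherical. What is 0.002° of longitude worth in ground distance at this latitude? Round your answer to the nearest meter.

0.002° of longitude at 65.72° is 0.002 × 111100 × cos 65.72° ≈ 0.002 × 45683.9 = 91.3678 m.

91 meters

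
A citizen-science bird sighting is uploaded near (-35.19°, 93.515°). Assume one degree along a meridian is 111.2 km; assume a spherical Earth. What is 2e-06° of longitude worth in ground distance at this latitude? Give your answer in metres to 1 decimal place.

0.2 metres

One degree of longitude here spans 111200 × cos 35.19° = 111200 × 0.8172 ≈ 90877.7 m; 2e-06° of that is 0.181755 m.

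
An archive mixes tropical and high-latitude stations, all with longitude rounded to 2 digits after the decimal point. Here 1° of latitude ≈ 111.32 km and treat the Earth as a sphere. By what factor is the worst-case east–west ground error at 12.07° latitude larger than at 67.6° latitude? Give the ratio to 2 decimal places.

2.57

Rounding to 2 decimal places leaves the longitude within ±0.005° of the true value.
At 12.07°: 0.005° × 111320 × cos 12.07° = 0.005 × 111320 × 0.9779 ≈ 544.3 m.
Error at 67.6° = 0.005° × 111320 × cos 67.6° ≈ 556.6 × 0.3811 = 212.1 m.
Ratio: 544.3 / 212.1 = cos 12.07° / cos 67.6° ≈ 2.5662.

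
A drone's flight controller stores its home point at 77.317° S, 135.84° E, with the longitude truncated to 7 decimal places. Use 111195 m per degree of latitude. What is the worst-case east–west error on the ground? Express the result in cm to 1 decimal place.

Truncating at 7 decimal places can drop up to a full unit in the last place, so the longitude may be off by as much as 1e-07°.
At latitude 77.317° a degree of longitude spans 111195 m × cos 77.317° = 111195 × 0.2196 ≈ 24413.6 m.
So at most 1e-07° × 24413.6 ≈ 0.00244136 m east–west.
That is 0.00244136 m = 0.24414 cm.

0.2 cm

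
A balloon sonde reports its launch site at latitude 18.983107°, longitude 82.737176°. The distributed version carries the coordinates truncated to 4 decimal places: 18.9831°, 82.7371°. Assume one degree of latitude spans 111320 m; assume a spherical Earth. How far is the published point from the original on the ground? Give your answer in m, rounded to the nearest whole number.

8 m

Δlat = 18.983107 − 18.9831 = +0.000007°; Δlon = 82.737176 − 82.7371 = +0.000076°.
North–south shift: 0.000007 × 111320 = 0.77924 m.
East–west at this latitude: 0.000076° × 111320 × cos 18.9831° ≈ 0.000076 × 105266 = 8.0002 m.
Distance: √(0.77924² + 8.0002²) ≈ 8.03806 m.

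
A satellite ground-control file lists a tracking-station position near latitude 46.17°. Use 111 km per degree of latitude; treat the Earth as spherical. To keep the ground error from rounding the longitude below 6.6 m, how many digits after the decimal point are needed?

4 decimal places

At 46.17° one degree of longitude covers 111000 × cos 46.17° ≈ 111000 × 0.6925 ≈ 76869.8 m.
Rounding to N decimal places gives at most 0.5 × 10⁻ᴺ degrees of error, i.e. 0.5 × 10⁻ᴺ × 76869.8 m.
Need 0.5 × 76869.8 × 10⁻ᴺ ≤ 6.6 → 10⁻ᴺ ≤ 1.717e-04, so N ≥ 3.77.
So 4 decimal places suffice (3.84 m); 3 would allow up to 38.4 m.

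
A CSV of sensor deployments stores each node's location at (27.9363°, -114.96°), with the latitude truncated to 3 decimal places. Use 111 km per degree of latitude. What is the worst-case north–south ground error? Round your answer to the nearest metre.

Truncating at 3 decimal places can drop up to a full unit in the last place, so the latitude may be off by as much as 0.001°.
Along the meridian that is 0.001° × 111000 m/° = 111 m.

111 metres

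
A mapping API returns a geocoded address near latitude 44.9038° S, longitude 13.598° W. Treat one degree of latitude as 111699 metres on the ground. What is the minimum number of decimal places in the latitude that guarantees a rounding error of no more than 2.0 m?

5 decimal places

One degree of latitude covers 111699 m.
Rounding to N decimal places gives at most 0.5 × 10⁻ᴺ degrees of error, i.e. 0.5 × 10⁻ᴺ × 111699 m.
Setting 55849.5 × 10⁻ᴺ ≤ 2.0 gives 10ᴺ ≥ 2.792e+04, i.e. N ≥ 4.45.
N = 4 would give 5.58 m (too coarse); N = 5 gives 0.558 m ≤ 2.0 m.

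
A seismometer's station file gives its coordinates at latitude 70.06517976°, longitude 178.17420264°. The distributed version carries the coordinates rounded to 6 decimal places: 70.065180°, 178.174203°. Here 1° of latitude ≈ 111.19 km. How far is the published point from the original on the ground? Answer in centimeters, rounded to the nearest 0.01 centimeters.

The latitude changed by -0.00000024° and the longitude by -0.00000036°.
North–south shift: -0.00000024 × 111190 = -0.0266856 m.
East–west at this latitude: -0.00000036° × 111190 × cos 70.0652° ≈ -0.00000036 × 37910.3 = -0.0136477 m.
Combined displacement = (0.0266856² + 0.0136477²)^½ ≈ 0.029973 m.
That is 0.029973 m = 2.9973 cm.

3.00 centimeters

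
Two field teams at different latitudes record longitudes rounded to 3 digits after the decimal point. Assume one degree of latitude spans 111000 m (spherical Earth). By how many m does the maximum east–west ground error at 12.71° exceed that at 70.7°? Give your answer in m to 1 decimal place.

Rounding to 3 decimal places leaves the longitude within ±0.0005° of the true value.
Error at 12.71° = 0.0005° × 111000 × cos 12.71° ≈ 55.5 × 0.9755 = 54.14 m.
Error at 70.7° = 0.0005° × 111000 × cos 70.7° ≈ 55.5 × 0.3305 = 18.344 m.
So the lower-latitude error exceeds the higher by 54.14 − 18.344 = 35.796 m.

35.8 m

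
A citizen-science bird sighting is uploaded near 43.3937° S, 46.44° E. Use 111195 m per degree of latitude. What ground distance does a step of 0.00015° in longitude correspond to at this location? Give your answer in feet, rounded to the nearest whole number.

40 feet

At 43.3937° a degree of longitude is 111195 × cos 43.3937° ≈ 80799.9 m, so 0.00015° corresponds to 12.12 m.
Converting: 12.12 m × 3.2808 ft/m ≈ 39.764 ft.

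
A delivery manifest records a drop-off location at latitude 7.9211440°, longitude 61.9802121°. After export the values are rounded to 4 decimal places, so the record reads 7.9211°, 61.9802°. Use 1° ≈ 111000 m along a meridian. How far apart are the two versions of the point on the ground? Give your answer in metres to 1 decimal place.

5.1 metres

The latitude changed by +0.0000440° and the longitude by +0.0000121°.
N–S: 0.0000440° × 111000 m/° = 4.884 m.
E–W at 7.9211°: 0.0000121° × 111000 × cos 7.9211° = 0.0000121 × 111000 × 0.9905 ≈ 1.33029 m.
Combined displacement = (4.884² + 1.33029²)^½ ≈ 5.06193 m.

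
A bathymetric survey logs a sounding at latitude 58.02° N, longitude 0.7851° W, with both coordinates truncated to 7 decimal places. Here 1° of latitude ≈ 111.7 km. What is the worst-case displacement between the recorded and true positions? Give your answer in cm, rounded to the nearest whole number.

Truncating at 7 decimal places can drop up to a full unit in the last place, so each coordinate may be off by as much as 1e-07°.
North–south component: 1e-07° × 111700 = 0.01117 m.
Longitude error → 1e-07 × 111700 × cos 58.02° = 1e-07 × 111700 × 0.5296 ≈ 0.00591589 m.
Worst case both components are at the extreme and orthogonal: √(0.01117² + 0.00591589²) ≈ 0.0126399 m.
That is 0.0126399 m = 1.264 cm.

1 cm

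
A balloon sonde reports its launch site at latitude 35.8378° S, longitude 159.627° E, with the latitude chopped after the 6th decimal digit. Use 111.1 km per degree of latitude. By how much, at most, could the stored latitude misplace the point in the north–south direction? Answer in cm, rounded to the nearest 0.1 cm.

Truncating at 6 decimal places can drop up to a full unit in the last place, so the latitude may be off by as much as 1e-06°.
North–south distance: 1e-06° × 111100 m/° = 0.1111 m.
That is 0.1111 m = 11.11 cm.

11.1 cm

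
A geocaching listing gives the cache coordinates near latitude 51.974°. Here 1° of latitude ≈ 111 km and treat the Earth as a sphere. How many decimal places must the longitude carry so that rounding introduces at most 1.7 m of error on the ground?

At 51.974° one degree of longitude covers 111000 × cos 51.974° ≈ 111000 × 0.6160 ≈ 68378.1 m.
With N decimal places the half-ulp bound is 0.5·10⁻ᴺ°, or 0.5·10⁻ᴺ × 68378.1 m on the ground.
Setting 34189.1 × 10⁻ᴺ ≤ 1.7 gives 10ᴺ ≥ 2.011e+04, i.e. N ≥ 4.30.
At 4 places the error can reach 3.42 m, but 5 places keeps it to 0.342 m.

5 decimal places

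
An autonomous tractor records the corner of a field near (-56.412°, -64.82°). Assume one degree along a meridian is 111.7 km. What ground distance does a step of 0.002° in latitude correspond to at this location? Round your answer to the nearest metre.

223 metres

0.002° × 111700 m/° = 223.4 m.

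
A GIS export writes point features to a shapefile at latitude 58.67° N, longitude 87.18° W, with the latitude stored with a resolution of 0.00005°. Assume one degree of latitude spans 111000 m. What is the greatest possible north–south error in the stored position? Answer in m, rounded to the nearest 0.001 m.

With a 0.00005° grid the true value lies within half a step, ±0.00005°/2 = ±2.5e-05°, of the stored one.
North–south distance: 2.5e-05° × 111000 m/° = 2.775 m.

2.775 m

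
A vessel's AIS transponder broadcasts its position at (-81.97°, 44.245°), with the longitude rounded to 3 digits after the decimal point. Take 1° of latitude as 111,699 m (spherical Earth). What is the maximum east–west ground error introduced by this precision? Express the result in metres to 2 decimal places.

Rounding to 3 decimal places leaves the longitude within ±0.0005° of the true value.
At latitude 81.97° a degree of longitude spans 111699 m × cos 81.97° = 111699 × 0.1397 ≈ 15603.4 m.
So at most 0.0005° × 15603.4 ≈ 7.80171 m east–west.

7.80 metres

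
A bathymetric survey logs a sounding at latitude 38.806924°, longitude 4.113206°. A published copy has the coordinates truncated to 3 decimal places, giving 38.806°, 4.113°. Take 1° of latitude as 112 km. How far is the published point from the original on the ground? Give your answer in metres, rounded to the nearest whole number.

Δlat = 38.806924 − 38.806 = +0.000924°; Δlon = 4.113206 − 4.113 = +0.000206°.
N–S: 0.000924° × 112000 m/° = 103.488 m.
E–W at 38.806°: 0.000206° × 112000 × cos 38.806° = 0.000206 × 112000 × 0.7793 ≈ 17.9794 m.
Combined displacement = (103.488² + 17.9794²)^½ ≈ 105.038 m.

105 metres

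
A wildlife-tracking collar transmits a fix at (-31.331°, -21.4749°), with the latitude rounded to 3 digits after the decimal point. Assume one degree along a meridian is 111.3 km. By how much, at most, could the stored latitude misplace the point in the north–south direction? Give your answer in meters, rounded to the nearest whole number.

Rounding to 3 decimal places leaves the latitude within ±0.0005° of the true value.
North–south distance: 0.0005° × 111300 m/° = 55.65 m.

56 meters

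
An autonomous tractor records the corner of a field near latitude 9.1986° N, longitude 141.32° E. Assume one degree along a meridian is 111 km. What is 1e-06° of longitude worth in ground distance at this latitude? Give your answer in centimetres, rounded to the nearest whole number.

At 9.1986° a degree of longitude is 111000 × cos 9.1986° ≈ 109573 m, so 1e-06° corresponds to 0.109573 m.
That is 0.109573 m = 10.957 cm.

11 centimetres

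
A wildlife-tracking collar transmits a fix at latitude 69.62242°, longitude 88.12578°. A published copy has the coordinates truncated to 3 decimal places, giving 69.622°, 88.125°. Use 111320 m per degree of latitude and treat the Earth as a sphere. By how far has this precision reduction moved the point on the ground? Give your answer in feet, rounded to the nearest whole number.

Δlat = 69.62242 − 69.622 = +0.00042°; Δlon = 88.12578 − 88.125 = +0.00078°.
North–south shift: 0.00042 × 111320 = 46.7544 m.
E–W at 69.622°: 0.00078° × 111320 × cos 69.622° = 0.00078 × 111320 × 0.3482 ≈ 30.2351 m.
Hypotenuse of the two orthogonal shifts: √(46.7544² + 30.2351²) = 55.6789 m.
Converting: 55.6789 m × 3.2808 ft/m ≈ 182.67 ft.

183 feet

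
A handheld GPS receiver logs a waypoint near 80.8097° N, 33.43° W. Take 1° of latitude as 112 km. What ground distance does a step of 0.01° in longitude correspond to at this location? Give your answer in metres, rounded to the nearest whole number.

179 metres

0.01° of longitude at 80.8097° is 0.01 × 112000 × cos 80.8097° ≈ 0.01 × 17888 = 178.88 m.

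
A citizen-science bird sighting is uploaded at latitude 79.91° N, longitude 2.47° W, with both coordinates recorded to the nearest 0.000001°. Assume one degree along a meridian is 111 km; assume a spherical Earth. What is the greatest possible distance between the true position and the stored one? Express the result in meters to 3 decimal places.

Rounding to 6 decimal places leaves each coordinate within ±5e-07° of the true value.
Latitude error → 5e-07 × 111000 = 0.0555 m along the meridian.
Longitude error → 5e-07 × 111000 × cos 79.91° = 5e-07 × 111000 × 0.1752 ≈ 0.00972332 m.
The two errors are perpendicular, so the maximum displacement is √(0.0555² + 0.00972332²) ≈ 0.0563453 m.

0.056 meters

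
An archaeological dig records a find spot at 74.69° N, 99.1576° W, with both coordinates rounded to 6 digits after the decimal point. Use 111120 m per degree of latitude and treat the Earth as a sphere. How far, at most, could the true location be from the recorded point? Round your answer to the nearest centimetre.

Rounding to 6 decimal places leaves each coordinate within ±5e-07° of the true value.
N–S: 5e-07° × 111120 m/° = 0.05556 m.
Longitude error → 5e-07 × 111120 × cos 74.69° = 5e-07 × 111120 × 0.2640 ≈ 0.0146701 m.
Combining orthogonally: (0.05556² + 0.0146701²)^½ ≈ 0.0574641 m.
That is 0.0574641 m = 5.7464 cm.

6 centimetres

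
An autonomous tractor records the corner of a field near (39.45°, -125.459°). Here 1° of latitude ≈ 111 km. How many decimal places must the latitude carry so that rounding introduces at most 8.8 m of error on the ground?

One degree of latitude covers 111000 m.
With N decimal places the half-ulp bound is 0.5·10⁻ᴺ°, or 0.5·10⁻ᴺ × 111000 m on the ground.
Setting 55500 × 10⁻ᴺ ≤ 8.8 gives 10ᴺ ≥ 6307, i.e. N ≥ 3.80.
N = 3 would give 55.5 m (too coarse); N = 4 gives 5.55 m ≤ 8.8 m.

4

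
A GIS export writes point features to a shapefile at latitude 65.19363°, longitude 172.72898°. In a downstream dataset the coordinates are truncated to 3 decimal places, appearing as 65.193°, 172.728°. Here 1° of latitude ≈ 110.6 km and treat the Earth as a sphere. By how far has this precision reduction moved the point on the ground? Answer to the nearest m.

The latitude changed by +0.00063° and the longitude by +0.00098°.
North–south shift: 0.00063 × 110600 = 69.678 m.
E–W at 65.193°: 0.00098° × 110600 × cos 65.193° = 0.00098 × 110600 × 0.4196 ≈ 45.4756 m.
Combined displacement = (69.678² + 45.4756²)^½ ≈ 83.2049 m.

83 m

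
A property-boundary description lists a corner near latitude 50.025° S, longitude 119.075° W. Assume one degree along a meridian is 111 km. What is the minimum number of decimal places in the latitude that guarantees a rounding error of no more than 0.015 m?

7

One degree of latitude covers 111000 m.
N decimal places → at most half a unit in the last place, 0.5 × 10⁻ᴺ° = 111000/2 × 10⁻ᴺ m.
Need 0.5 × 111000 × 10⁻ᴺ ≤ 0.015 → 10⁻ᴺ ≤ 2.703e-07, so N ≥ 6.57.
At 6 places the error can reach 0.0555 m, but 7 places keeps it to 0.00555 m.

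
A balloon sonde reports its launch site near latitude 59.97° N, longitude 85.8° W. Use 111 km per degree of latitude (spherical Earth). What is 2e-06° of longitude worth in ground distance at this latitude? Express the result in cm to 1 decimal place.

11.1 cm

One degree of longitude here spans 111000 × cos 59.97° = 111000 × 0.5005 ≈ 55550.3 m; 2e-06° of that is 0.111101 m.
That is 0.111101 m = 11.11 cm.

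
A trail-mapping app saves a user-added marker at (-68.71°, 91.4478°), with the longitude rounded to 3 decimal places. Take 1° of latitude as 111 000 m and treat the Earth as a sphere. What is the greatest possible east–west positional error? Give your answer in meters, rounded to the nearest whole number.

Rounding to 3 decimal places leaves the longitude within ±0.0005° of the true value.
One degree of longitude at 68.71° is 111000 × cos 68.71° ≈ 111000 × 0.3631 = 40302.8 m.
East–west error: 0.0005° × 40302.8 m/° ≈ 20.1514 m.

20 meters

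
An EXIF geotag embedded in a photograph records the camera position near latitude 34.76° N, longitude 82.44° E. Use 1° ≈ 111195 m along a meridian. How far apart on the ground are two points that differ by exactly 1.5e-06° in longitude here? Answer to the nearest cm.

1.5e-06° of longitude at 34.76° is 1.5e-06 × 111195 × cos 34.76° ≈ 1.5e-06 × 91352 = 0.137028 m.
That is 0.137028 m = 13.703 cm.

14 cm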